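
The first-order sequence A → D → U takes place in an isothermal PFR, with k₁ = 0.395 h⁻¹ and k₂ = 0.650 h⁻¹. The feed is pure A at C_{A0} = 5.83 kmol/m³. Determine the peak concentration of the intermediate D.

For a first-order series the maximum intermediate yield is C_{D,max}/C_{A0} = (k₁/k₂)^[k₂/(k₂−k₁)].
= (0.395/0.650)^(0.650/(0.650−0.395)) = (0.6077)^(2.549) = 0.2809.
C_{D,max} = 0.2809×5.83 = 1.64 kmol/m³.

1.64 kmol/m³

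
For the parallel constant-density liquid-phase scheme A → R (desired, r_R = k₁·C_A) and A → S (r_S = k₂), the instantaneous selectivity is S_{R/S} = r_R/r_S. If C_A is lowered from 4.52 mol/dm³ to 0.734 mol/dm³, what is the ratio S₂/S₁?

S_{R/S} = (k₁/k₂)·C_A, so S₂/S₁ = (C_{A,2}/C_{A,1}).
= 0.734/4.52 = 0.162.

0.162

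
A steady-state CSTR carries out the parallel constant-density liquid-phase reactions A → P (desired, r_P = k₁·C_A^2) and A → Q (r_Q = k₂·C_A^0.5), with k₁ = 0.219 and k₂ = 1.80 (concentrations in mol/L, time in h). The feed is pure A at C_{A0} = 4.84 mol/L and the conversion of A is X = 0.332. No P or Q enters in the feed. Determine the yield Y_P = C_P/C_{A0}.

0.138

Exit C_A = C_{A0}(1−X) = 4.84×0.668 = 3.233 mol/L.
In a CSTR the entire volume is at exit conditions, so r_P = 0.219×3.233^2 = 2.289 and r_Q = 1.80×3.233^0.5 = 3.237.
Fraction of consumed A going to P: r_P/(r_P+r_Q) = 0.4143.
C_P = 0.4143·C_{A0}·X = 0.4143×4.84×0.332 = 0.666 mol/L; Y_P = C_P/C_{A0} = 0.138.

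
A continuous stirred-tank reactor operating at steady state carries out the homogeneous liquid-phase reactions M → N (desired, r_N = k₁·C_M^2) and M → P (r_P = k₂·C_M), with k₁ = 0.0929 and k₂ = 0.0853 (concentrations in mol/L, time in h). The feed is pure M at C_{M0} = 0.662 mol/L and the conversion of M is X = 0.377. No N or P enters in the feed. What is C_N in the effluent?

0.0774 mol/L

Exit C_M = C_{M0}(1−X) = 0.662×0.623 = 0.4124 mol/L.
Rates in a CSTR are evaluated at the outlet concentration: r_N = 0.0929×0.4124^2 = 0.01580, r_P = 0.0853×0.4124 = 0.03518.
Fraction of consumed M going to N: r_N/(r_N+r_P) = 0.3100.
C_N = 0.3100·C_{M0}·X = 0.3100×0.662×0.377 = 0.0774 mol/L.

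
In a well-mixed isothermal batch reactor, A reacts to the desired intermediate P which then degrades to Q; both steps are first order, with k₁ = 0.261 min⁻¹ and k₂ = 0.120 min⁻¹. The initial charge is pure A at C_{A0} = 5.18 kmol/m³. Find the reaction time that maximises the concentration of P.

5.51 min

The intermediate peaks when r₁ = r₂, i.e. k₁e^(−k₁t) = k₂e^(−k₂t), giving t_opt = ln(k₂/k₁)/(k₂−k₁).
= ln(0.120/0.261)/(0.120−0.261) = ln(0.4598)/-0.1410 = -0.7770/-0.1410 = 5.51 min.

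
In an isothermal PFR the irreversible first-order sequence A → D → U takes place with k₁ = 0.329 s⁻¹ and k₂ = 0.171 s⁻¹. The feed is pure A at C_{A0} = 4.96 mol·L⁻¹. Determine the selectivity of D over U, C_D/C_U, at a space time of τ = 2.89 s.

3.15

The intermediate concentration in a first-order A→B→C sequence is C_D = k₁C_{A0}(e^(−k₁τ) − e^(−k₂τ))/(k₂−k₁).
e^(−k₁τ) = e^(−0.329×2.89) = e^(−0.9508) = 0.3864; e^(−k₂τ) = e^(−0.4942) = 0.6101.
C_D = 0.329×4.96/(0.171−0.329) × (0.3864−0.6101) = (-10.33)×(-0.2236) = 2.310 mol·L⁻¹.
C_A = C_{A0}e^(−k₁τ) = 1.917 mol·L⁻¹, so C_U = C_{A0}−C_A−C_D = 0.7336 mol·L⁻¹; C_D/C_U = 3.15.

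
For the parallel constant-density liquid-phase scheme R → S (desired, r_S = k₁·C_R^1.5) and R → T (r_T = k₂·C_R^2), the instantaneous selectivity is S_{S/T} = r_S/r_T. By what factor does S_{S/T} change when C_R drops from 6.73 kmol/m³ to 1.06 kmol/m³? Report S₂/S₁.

2.52

S_{S/T} = (k₁/k₂)·C_R^-0.5, so S₂/S₁ = (C_{R,2}/C_{R,1})^-0.5.
= (1.06/6.73)^(-0.5) = (0.1575)^(-0.5) = 2.52.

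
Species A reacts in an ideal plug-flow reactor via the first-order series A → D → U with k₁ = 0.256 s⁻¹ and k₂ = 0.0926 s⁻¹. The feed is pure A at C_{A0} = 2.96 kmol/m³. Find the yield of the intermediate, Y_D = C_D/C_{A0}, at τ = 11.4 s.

0.461

The intermediate concentration in a first-order A→B→C sequence is C_D = k₁C_{A0}(e^(−k₁τ) − e^(−k₂τ))/(k₂−k₁).
e^(−k₁τ) = e^(−0.256×11.4) = e^(−2.918) = 0.05402; e^(−k₂τ) = e^(−1.056) = 0.3480.
C_D = 0.256×2.96/(0.0926−0.256) × (0.05402−0.3480) = (-4.637)×(-0.2939) = 1.363 kmol/m³.
Y_D = C_D/C_{A0} = 1.363/2.96 = 0.461.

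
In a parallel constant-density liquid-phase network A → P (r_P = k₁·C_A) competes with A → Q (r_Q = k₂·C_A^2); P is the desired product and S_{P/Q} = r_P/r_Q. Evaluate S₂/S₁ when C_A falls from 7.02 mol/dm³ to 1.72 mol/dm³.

S_{P/Q} = (k₁/k₂)·C_A⁻¹, so S₂/S₁ = (C_{A,2}/C_{A,1})⁻¹.
= 7.02/1.72 = 4.08.

4.08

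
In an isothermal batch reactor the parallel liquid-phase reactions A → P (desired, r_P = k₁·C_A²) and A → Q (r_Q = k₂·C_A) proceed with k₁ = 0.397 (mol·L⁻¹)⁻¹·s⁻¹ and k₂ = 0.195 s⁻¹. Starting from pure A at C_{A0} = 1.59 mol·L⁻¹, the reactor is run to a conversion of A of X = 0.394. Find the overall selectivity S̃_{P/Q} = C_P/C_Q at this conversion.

C_A = C_{A0}(1−X) = 0.9635 mol·L⁻¹.
Along a PFR/batch, dC_Q/dC_A = −r_Q/(r_P+r_Q) = −k₂/(k₂+k₁·C_A).
Integrating from C_{A0} to C_A: C_Q = (0.195/0.397)·ln[(0.195+0.397·1.59)/(0.195+0.397·0.964)] = 0.4912·ln(0.8262/0.5775) = 0.1759 mol·L⁻¹.
Then C_P = (C_{A0}−C_A) − C_Q = 0.6265 − 0.1759 = 0.4506 mol·L⁻¹.
S̃_{P/Q} = C_P/C_Q = 0.4506/0.1759 = 2.56.

2.56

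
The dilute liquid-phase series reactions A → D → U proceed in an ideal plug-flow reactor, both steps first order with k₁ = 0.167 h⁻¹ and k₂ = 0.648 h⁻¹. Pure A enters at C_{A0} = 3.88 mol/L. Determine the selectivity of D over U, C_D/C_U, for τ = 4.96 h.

0.324

For first-order series with pure A initially, C_D(τ) = k₁C_{A0}/(k₂−k₁)·(e^(−k₁τ) − e^(−k₂τ)).
e^(−k₁τ) = e^(−0.167×4.96) = e^(−0.8283) = 0.4368; e^(−k₂τ) = e^(−3.214) = 0.04019.
C_D = 0.167×3.88/(0.648−0.167) × (0.4368−0.04019) = 1.347×0.3966 = 0.5343 mol/L.
C_A = C_{A0}e^(−k₁τ) = 1.695 mol/L, so C_U = C_{A0}−C_A−C_D = 1.651 mol/L; C_D/C_U = 0.324.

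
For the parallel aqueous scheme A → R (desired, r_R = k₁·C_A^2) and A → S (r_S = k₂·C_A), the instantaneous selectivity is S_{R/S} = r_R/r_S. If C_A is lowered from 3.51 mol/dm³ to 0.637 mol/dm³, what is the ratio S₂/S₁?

0.181

S_{R/S} = (k₁/k₂)·C_A, so S₂/S₁ = (C_{A,2}/C_{A,1}).
= 0.637/3.51 = 0.181.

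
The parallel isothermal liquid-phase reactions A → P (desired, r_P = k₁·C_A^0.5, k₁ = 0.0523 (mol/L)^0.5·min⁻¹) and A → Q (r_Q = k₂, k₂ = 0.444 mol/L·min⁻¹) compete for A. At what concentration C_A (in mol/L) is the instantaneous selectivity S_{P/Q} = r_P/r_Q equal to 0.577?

S_{P/Q} = (k₁/k₂)·C_A^0.5 ⇒ C_A = (S·k₂/k₁)^(2).
= (0.577×0.444/0.0523)^(2) = (4.898)^(2) = 24.0 mol/L.

24.0 mol/L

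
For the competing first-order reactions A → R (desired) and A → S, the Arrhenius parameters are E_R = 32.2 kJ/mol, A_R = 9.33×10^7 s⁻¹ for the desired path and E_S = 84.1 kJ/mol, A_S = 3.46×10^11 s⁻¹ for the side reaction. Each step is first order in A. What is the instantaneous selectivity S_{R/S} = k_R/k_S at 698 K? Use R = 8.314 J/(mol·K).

2.06

With equal orders, S_{R/S} = k_R/k_S = (A_R/A_S)·exp[(E_S−E_R)/(RT)].
(E_S−E_R)/(RT) = (84.1−32.2)×10³/(8.314×698) = 51900/5803 = 8.943.
k_R/k_S = (9.33×10^7/3.46×10^11)·exp(8.943) = 2.697×10^-4 × 7657 = 2.06.
Since E_R < E_S, lowering the temperature improves selectivity toward R.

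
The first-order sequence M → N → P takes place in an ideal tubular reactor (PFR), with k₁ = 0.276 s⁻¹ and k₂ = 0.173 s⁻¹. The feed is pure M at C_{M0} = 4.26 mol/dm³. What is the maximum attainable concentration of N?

Evaluating C_N at τ_opt = ln(k₂/k₁)/(k₂−k₁) gives C_{N,max}/C_{M0} = (k₁/k₂)^[k₂/(k₂−k₁)].
= (0.276/0.173)^(0.173/(0.173−0.276)) = (1.595)^(-1.680) = 0.4563.
C_{N,max} = 0.4563×4.26 = 1.94 mol/dm³.

1.94 mol/dm³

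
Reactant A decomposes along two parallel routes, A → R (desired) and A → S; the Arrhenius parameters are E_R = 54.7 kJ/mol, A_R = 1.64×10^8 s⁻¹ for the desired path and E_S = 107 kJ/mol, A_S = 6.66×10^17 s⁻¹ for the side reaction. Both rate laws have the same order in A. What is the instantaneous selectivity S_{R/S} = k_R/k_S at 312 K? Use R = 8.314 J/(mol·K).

0.141

With equal orders, S_{R/S} = k_R/k_S = (A_R/A_S)·exp[(E_S−E_R)/(RT)].
(E_S−E_R)/(RT) = (107−54.7)×10³/(8.314×312) = 52300/2594 = 20.16.
k_R/k_S = (1.64×10^8/6.66×10^17)·exp(20.16) = 2.462×10^-10 × 5.706×10^8 = 0.141.
Since E_R < E_S, lowering the temperature improves selectivity toward R.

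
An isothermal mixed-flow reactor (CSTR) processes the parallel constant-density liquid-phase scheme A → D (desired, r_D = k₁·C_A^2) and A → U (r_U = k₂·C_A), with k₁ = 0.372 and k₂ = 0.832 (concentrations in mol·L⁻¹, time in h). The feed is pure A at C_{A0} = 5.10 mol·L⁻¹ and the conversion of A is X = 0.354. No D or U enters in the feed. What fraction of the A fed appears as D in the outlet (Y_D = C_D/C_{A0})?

Exit C_A = C_{A0}(1−X) = 5.10×0.646 = 3.295 mol·L⁻¹.
A CSTR operates uniformly at the exit composition, giving r_D = 4.038 and r_U = 2.741 (each k·C_A^n at C_A = 3.295).
Fraction of consumed A going to D: r_D/(r_D+r_U) = 0.5956.
C_D = 0.5956·C_{A0}·X = 0.5956×5.10×0.354 = 1.08 mol·L⁻¹; Y_D = C_D/C_{A0} = 0.211.

0.211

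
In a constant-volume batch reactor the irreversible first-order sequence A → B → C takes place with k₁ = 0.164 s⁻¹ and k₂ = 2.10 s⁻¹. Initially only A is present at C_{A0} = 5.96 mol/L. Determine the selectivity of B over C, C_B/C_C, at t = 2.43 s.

0.207

Solving the coupled first-order balances gives C_B(t) = [k₁/(k₂−k₁)]·C_{A0}·(e^(−k₁t) − e^(−k₂t)).
e^(−k₁t) = e^(−0.164×2.43) = e^(−0.3985) = 0.6713; e^(−k₂t) = e^(−5.103) = 0.006078.
C_B = 0.164×5.96/(2.10−0.164) × (0.6713−0.006078) = 0.5049×0.6652 = 0.3359 mol/L.
C_A = C_{A0}e^(−k₁t) = 4.001 mol/L, so C_C = C_{A0}−C_A−C_B = 1.623 mol/L; C_B/C_C = 0.207.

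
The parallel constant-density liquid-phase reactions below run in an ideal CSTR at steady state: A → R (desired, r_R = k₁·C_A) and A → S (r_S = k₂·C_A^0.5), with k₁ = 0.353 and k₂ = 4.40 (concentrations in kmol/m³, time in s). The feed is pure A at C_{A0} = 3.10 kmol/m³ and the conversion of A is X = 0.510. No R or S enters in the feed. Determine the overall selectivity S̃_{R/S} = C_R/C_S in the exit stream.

0.0989

Exit C_A = C_{A0}(1−X) = 3.10×0.490 = 1.519 kmol/m³.
A CSTR operates uniformly at the exit composition, giving r_R = 0.5362 and r_S = 5.423 (each k·C_A^n at C_A = 1.519).
Overall selectivity = C_R/C_S = r_Rτ/(r_Sτ) = r_R/r_S = 0.0989.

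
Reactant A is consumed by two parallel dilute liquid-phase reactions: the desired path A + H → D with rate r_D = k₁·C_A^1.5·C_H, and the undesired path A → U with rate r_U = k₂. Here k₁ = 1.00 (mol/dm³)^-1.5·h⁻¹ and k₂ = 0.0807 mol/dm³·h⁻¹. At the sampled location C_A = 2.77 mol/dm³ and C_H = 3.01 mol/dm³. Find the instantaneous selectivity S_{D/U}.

172

S_{D/U} = r_D/r_U = (k₁·C_A^1.5·C_H)/(k₂) = (k₁/k₂)·C_A^1.5·C_H.
= (1.00×2.770^1.5×3.010) / (0.0807) = 13.88/0.08070 = 172.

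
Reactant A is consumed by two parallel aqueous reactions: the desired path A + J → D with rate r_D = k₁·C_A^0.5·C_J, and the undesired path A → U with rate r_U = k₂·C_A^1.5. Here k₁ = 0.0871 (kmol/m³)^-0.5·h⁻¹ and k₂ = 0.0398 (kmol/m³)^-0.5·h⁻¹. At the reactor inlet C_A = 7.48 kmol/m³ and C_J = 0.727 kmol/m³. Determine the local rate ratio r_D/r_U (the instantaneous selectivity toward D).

S_{D/U} = r_D/r_U = (k₁·C_A^0.5·C_J)/(k₂·C_A^1.5) = (k₁/k₂)·C_A⁻¹·C_J.
= (0.0871×7.480^0.5×0.7270) / (0.0398×7.480^1.5) = 0.1732/0.8142 = 0.213.

0.213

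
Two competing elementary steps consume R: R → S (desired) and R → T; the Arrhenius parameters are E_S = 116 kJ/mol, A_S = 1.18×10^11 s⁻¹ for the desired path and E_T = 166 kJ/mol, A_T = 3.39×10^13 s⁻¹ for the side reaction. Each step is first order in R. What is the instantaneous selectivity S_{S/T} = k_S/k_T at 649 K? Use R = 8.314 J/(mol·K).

36.8

k_S/k_T = (A_S/A_T)·exp[−(E_S−E_T)/(RT)] = (A_S/A_T)·exp[(E_T−E_S)/(RT)].
(E_T−E_S)/(RT) = (166−116)×10³/(8.314×649) = 50000/5396 = 9.266.
k_S/k_T = (1.18×10^11/3.39×10^13)·exp(9.266) = 0.003481 × 10578 = 36.8.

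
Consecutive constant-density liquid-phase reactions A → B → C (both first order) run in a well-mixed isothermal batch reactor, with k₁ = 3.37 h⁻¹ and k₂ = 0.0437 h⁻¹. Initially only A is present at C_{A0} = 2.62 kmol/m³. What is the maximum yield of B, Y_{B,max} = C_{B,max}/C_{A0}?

0.945

For a first-order series the maximum intermediate yield is C_{B,max}/C_{A0} = (k₁/k₂)^[k₂/(k₂−k₁)].
= (3.37/0.0437)^(0.0437/(0.0437−3.37)) = (77.12)^(-0.01314) = 0.9445.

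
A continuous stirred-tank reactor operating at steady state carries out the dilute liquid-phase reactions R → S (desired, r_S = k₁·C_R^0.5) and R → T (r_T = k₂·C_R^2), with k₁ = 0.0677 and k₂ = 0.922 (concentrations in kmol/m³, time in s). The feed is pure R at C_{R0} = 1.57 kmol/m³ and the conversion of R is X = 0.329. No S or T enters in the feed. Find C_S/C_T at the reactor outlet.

Exit C_R = C_{R0}(1−X) = 1.57×0.671 = 1.053 kmol/m³.
In a CSTR the entire volume is at exit conditions, so r_S = 0.0677×1.053^0.5 = 0.06949 and r_T = 0.922×1.053^2 = 1.023.
Overall selectivity = C_S/C_T = r_Sτ/(r_Tτ) = r_S/r_T = 0.0679.

0.0679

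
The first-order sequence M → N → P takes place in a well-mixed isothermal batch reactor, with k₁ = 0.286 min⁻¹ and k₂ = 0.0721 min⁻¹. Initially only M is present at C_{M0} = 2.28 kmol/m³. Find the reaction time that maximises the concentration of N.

6.44 min

For first-order series the maximum of C_N occurs at t_opt = ln(k₂/k₁)/(k₂−k₁).
= ln(0.0721/0.286)/(0.0721−0.286) = ln(0.2521)/-0.2139 = -1.378/-0.2139 = 6.44 min.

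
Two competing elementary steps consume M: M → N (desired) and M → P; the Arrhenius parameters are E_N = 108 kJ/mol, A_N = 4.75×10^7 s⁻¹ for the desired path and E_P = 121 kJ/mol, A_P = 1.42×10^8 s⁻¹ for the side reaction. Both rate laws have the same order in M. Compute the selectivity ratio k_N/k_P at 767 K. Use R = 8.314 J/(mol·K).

Since both paths have the same order in M, the concentration cancels and S_{N/P} = k_N/k_P = (A_N/A_P)·exp[(E_P−E_N)/(RT)].
(E_P−E_N)/(RT) = (121−108)×10³/(8.314×767) = 13000/6377 = 2.039.
k_N/k_P = (4.75×10^7/1.42×10^8)·exp(2.039) = 0.3345 × 7.680 = 2.57.
Since E_N < E_P, lowering the temperature improves selectivity toward N.

2.57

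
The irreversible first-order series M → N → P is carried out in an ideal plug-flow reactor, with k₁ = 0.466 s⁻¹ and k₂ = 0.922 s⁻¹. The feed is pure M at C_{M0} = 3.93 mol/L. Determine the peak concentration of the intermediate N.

0.989 mol/L

At the optimum, C_{N,max}/C_{M0} = (k₁/k₂)^[k₂/(k₂−k₁)].
= (0.466/0.922)^(0.922/(0.922−0.466)) = (0.5054)^(2.022) = 0.2517.
C_{N,max} = 0.2517×3.93 = 0.989 mol/L.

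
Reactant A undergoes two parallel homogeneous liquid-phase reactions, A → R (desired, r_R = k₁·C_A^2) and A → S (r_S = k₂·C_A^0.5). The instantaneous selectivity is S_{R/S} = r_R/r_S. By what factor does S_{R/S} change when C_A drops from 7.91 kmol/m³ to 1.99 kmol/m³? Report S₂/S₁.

S_{R/S} = (k₁/k₂)·C_A^1.5, so S₂/S₁ = (C_{A,2}/C_{A,1})^1.5.
= (1.99/7.91)^1.5 = (0.2516)^1.5 = 0.126.
Selectivity toward R falls as C_A falls — high-concentration operation is favoured.

0.126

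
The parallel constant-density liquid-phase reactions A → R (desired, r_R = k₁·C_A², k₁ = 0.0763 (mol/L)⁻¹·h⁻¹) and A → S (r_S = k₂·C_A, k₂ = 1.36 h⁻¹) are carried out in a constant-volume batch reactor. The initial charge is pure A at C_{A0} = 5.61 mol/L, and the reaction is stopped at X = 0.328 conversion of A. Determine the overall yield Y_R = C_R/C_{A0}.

C_A = C_{A0}(1−X) = 3.770 mol/L.
Along a PFR/batch, dC_S/dC_A = −r_S/(r_R+r_S) = −k₂/(k₂+k₁·C_A).
Integrating from C_{A0} to C_A: C_S = (1.36/0.0763)·ln[(1.36+0.0763·5.61)/(1.36+0.0763·3.77)] = 17.82·ln(1.788/1.648) = 1.458 mol/L.
Then C_R = (C_{A0}−C_A) − C_S = 1.840 − 1.458 = 0.3825 mol/L.
Y_R = C_R/C_{A0} = 0.3825/5.61 = 0.0682.

0.0682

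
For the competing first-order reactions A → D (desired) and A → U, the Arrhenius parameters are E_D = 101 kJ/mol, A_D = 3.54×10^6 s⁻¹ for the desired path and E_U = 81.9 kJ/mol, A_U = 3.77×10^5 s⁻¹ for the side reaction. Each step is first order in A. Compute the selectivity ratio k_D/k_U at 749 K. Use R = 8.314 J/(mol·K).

With equal orders, S_{D/U} = k_D/k_U = (A_D/A_U)·exp[(E_U−E_D)/(RT)].
(E_U−E_D)/(RT) = (81.9−101)×10³/(8.314×749) = -19100/6227 = -3.067.
k_D/k_U = (3.54×10^6/3.77×10^5)·exp(-3.067) = 9.390 × 0.04655 = 0.437.
Since E_D > E_U, raising the temperature improves selectivity toward D.

0.437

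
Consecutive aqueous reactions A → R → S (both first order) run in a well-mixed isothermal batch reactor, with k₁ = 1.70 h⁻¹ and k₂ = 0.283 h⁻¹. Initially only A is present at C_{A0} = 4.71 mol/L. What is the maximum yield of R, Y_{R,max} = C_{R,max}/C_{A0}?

0.699

At the optimum, C_{R,max}/C_{A0} = (k₁/k₂)^[k₂/(k₂−k₁)].
= (1.70/0.283)^(0.283/(0.283−1.70)) = (6.007)^(-0.1997) = 0.6990.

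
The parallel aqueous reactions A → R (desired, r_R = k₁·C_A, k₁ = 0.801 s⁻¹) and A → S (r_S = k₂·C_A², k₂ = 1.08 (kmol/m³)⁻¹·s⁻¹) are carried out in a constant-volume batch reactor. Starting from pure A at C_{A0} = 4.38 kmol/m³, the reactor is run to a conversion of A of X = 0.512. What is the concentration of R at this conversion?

C_A = C_{A0}(1−X) = 2.137 kmol/m³.
Along a PFR/batch, dC_R/dC_A = −r_R/(r_R+r_S) = −k₁/(k₁+k₂·C_A).
Integrating from C_{A0} to C_A: C_R = (0.801/1.08)·ln[(0.801+1.08·4.38)/(0.801+1.08·2.14)] = 0.7417·ln(5.531/3.109) = 0.4272 kmol/m³.

0.427 kmol/m³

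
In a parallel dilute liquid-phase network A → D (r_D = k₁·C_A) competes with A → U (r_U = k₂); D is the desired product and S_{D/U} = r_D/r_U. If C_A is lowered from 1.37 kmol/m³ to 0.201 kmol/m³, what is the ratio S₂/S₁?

0.147

S_{D/U} = (k₁/k₂)·C_A, so S₂/S₁ = (C_{A,2}/C_{A,1}).
= 0.201/1.37 = 0.147.
Selectivity toward D falls as C_A falls — high-concentration operation is favoured.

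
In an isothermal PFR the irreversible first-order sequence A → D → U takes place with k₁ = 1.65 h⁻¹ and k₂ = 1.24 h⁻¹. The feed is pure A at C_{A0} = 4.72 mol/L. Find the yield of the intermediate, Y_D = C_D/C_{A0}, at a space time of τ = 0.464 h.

For first-order series with pure A initially, C_D(τ) = k₁C_{A0}/(k₂−k₁)·(e^(−k₁τ) − e^(−k₂τ)).
e^(−k₁τ) = e^(−1.65×0.464) = e^(−0.7656) = 0.4651; e^(−k₂τ) = e^(−0.5754) = 0.5625.
C_D = 1.65×4.72/(1.24−1.65) × (0.4651−0.5625) = (-19.00)×(-0.09745) = 1.851 mol/L.
Y_D = C_D/C_{A0} = 1.851/4.72 = 0.392.

0.392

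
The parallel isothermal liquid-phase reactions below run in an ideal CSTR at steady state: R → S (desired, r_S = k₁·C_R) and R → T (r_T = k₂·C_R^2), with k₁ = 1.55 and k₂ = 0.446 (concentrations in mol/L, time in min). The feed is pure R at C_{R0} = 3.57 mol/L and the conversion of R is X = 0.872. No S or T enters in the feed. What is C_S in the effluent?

Exit C_R = C_{R0}(1−X) = 3.57×0.128 = 0.4570 mol/L.
Rates in a CSTR are evaluated at the outlet concentration: r_S = 1.55×0.4570 = 0.7083, r_T = 0.446×0.4570^2 = 0.09313.
Fraction of consumed R going to S: r_S/(r_S+r_T) = 0.8838.
C_S = 0.8838·C_{R0}·X = 0.8838×3.57×0.872 = 2.75 mol/L.

2.75 mol/L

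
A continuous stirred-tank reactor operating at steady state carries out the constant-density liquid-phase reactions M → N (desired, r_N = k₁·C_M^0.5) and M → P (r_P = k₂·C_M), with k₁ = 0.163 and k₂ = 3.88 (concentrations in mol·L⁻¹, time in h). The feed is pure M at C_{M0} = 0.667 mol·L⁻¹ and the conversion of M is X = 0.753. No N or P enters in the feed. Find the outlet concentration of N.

Exit C_M = C_{M0}(1−X) = 0.667×0.247 = 0.1647 mol·L⁻¹.
Rates in a CSTR are evaluated at the outlet concentration: r_N = 0.163×0.1647^0.5 = 0.06616, r_P = 3.88×0.1647 = 0.6392.
Fraction of consumed M going to N: r_N/(r_N+r_P) = 0.09379.
C_N = 0.09379·C_{M0}·X = 0.09379×0.667×0.753 = 0.0471 mol·L⁻¹.

0.0471 mol·L⁻¹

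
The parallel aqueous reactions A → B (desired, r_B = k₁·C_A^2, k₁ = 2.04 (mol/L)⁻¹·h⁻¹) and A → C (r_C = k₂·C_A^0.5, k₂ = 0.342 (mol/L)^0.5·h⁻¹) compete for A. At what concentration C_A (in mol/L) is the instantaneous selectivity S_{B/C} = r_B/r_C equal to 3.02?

S_{B/C} = (k₁/k₂)·C_A^1.5 ⇒ C_A = (S·k₂/k₁)^(1/1.5).
= (3.02×0.342/2.04)^(0.6667) = (0.5063)^(0.6667) = 0.635 mol/L.

0.635 mol/L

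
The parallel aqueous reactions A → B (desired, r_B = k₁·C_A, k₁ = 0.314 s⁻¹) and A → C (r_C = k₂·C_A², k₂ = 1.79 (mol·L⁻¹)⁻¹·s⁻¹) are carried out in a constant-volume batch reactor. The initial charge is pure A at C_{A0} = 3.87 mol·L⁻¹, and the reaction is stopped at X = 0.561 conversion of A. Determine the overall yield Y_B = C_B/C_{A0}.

0.0349

C_A = C_{A0}(1−X) = 1.699 mol·L⁻¹.
Along a PFR/batch, dC_B/dC_A = −r_B/(r_B+r_C) = −k₁/(k₁+k₂·C_A).
Integrating from C_{A0} to C_A: C_B = (0.314/1.79)·ln[(0.314+1.79·3.87)/(0.314+1.79·1.70)] = 0.1754·ln(7.241/3.355) = 0.1350 mol·L⁻¹.
Y_B = C_B/C_{A0} = 0.1350/3.87 = 0.0349.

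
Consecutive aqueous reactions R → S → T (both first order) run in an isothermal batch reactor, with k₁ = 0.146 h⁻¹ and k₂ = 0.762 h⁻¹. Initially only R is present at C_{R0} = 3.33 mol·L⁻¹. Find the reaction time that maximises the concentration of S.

For first-order series the maximum of C_S occurs at t_opt = ln(k₂/k₁)/(k₂−k₁).
= ln(0.762/0.146)/(0.762−0.146) = ln(5.219)/0.6160 = 1.652/0.6160 = 2.68 h.

2.68 h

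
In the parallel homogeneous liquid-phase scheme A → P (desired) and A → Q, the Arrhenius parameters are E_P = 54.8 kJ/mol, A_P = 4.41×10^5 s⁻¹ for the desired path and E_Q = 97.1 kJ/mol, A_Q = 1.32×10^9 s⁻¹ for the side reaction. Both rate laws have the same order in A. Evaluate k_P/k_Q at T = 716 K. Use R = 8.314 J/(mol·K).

0.407

Since both paths have the same order in A, the concentration cancels and S_{P/Q} = k_P/k_Q = (A_P/A_Q)·exp[(E_Q−E_P)/(RT)].
(E_Q−E_P)/(RT) = (97.1−54.8)×10³/(8.314×716) = 42300/5953 = 7.106.
k_P/k_Q = (4.41×10^5/1.32×10^9)·exp(7.106) = 3.341×10^-4 × 1219 = 0.407.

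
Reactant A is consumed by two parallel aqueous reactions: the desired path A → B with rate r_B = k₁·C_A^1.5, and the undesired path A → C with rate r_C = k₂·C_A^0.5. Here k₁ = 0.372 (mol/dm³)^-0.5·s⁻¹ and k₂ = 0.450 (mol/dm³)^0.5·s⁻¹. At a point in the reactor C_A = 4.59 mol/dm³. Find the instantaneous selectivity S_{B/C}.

3.79

S_{B/C} = r_B/r_C = (k₁·C_A^1.5)/(k₂·C_A^0.5) = (k₁/k₂)·C_A.
= (0.372×4.590^1.5) / (0.450×4.590^0.5) = 3.658/0.9641 = 3.79.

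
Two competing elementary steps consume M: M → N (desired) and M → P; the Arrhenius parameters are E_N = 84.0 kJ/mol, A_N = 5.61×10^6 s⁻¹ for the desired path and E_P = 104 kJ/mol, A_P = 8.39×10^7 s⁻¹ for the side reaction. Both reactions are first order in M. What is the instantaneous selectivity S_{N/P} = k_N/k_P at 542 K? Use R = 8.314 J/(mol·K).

Since both paths have the same order in M, the concentration cancels and S_{N/P} = k_N/k_P = (A_N/A_P)·exp[(E_P−E_N)/(RT)].
(E_P−E_N)/(RT) = (104−84.0)×10³/(8.314×542) = 20000/4506 = 4.438.
k_N/k_P = (5.61×10^6/8.39×10^7)·exp(4.438) = 0.06687 × 84.63 = 5.66.
Since E_N < E_P, lowering the temperature improves selectivity toward N.

5.66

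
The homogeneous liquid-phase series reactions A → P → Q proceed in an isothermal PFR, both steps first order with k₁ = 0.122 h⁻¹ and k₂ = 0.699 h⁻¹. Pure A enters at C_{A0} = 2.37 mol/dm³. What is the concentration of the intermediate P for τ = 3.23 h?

For first-order series with pure A initially, C_P(τ) = k₁C_{A0}/(k₂−k₁)·(e^(−k₁τ) − e^(−k₂τ)).
e^(−k₁τ) = e^(−0.122×3.23) = e^(−0.3941) = 0.6743; e^(−k₂τ) = e^(−2.258) = 0.1046.
C_P = 0.122×2.37/(0.699−0.122) × (0.6743−0.1046) = 0.5011×0.5697 = 0.2855 mol/dm³.

0.285 mol/dm³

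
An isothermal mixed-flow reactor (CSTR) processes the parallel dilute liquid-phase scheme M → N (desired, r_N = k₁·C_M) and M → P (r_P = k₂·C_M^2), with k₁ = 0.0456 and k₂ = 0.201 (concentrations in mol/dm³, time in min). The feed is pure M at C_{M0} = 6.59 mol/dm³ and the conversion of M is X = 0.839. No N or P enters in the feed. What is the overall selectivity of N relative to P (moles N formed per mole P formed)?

0.214

Exit C_M = C_{M0}(1−X) = 6.59×0.161 = 1.061 mol/dm³.
Rates in a CSTR are evaluated at the outlet concentration: r_N = 0.0456×1.061 = 0.04838, r_P = 0.201×1.061^2 = 0.2263.
Overall selectivity = C_N/C_P = r_Nτ/(r_Pτ) = r_N/r_P = 0.214.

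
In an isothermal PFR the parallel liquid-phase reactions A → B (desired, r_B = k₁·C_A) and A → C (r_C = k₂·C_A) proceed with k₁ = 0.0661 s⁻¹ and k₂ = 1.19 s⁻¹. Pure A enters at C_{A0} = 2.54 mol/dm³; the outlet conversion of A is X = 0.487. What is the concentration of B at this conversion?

0.0651 mol/dm³

C_A = C_{A0}(1−X) = 1.303 mol/dm³.
Both paths are first order in A, so the instantaneous fraction to B is constant: dC_B/d(−C_A) = k₁/(k₁+k₂) = 0.05262.
C_B = 0.05262·(C_{A0}−C_A) = 0.05262×1.237 = 0.0651 mol/dm³.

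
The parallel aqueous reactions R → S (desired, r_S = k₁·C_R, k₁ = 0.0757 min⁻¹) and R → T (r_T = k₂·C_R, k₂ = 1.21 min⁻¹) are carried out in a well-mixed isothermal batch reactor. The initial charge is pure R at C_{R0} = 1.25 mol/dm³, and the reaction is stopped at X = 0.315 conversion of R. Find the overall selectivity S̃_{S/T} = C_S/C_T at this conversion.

C_R = C_{R0}(1−X) = 0.8563 mol/dm³.
Both paths are first order in R, so the instantaneous fraction to S is constant: dC_S/d(−C_R) = k₁/(k₁+k₂) = 0.05888.
C_S = 0.05888·(C_{R0}−C_R) = 0.05888×0.3937 = 0.0232 mol/dm³.
C_T = (C_{R0}−C_R)−C_S = 0.3706 mol/dm³; S̃_{S/T} = 0.02318/0.3706 = 0.0626.

0.0626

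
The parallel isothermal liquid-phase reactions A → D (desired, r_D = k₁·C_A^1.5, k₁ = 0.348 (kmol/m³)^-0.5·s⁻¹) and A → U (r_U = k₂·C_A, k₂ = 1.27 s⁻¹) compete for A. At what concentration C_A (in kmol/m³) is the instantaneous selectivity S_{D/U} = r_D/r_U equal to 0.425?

2.41 kmol/m³

S_{D/U} = (k₁/k₂)·C_A^0.5 ⇒ C_A = (S·k₂/k₁)^(2).
= (0.425×1.27/0.348)^(2) = (1.551)^(2) = 2.41 kmol/m³.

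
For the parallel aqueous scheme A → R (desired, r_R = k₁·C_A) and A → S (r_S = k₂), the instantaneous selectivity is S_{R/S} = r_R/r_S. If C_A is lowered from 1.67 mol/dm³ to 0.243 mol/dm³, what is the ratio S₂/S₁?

S_{R/S} = (k₁/k₂)·C_A, so S₂/S₁ = (C_{A,2}/C_{A,1}).
= 0.243/1.67 = 0.146.
Selectivity toward R falls as C_A falls — high-concentration operation is favoured.

0.146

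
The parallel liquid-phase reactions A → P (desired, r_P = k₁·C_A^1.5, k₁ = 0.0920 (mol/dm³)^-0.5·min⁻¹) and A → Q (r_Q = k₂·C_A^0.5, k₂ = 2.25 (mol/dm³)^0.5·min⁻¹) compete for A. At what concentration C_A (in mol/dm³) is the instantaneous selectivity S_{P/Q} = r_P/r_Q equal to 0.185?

S_{P/Q} = (k₁/k₂)·C_A ⇒ C_A = S·k₂/k₁.
= 0.185×2.25/0.0920 = 4.52 mol/dm³.

4.52 mol/dm³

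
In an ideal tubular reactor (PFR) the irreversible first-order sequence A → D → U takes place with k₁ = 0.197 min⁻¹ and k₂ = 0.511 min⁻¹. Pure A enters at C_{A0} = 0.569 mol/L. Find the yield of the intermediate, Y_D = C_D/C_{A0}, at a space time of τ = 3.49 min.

For first-order series with pure A initially, C_D(τ) = k₁C_{A0}/(k₂−k₁)·(e^(−k₁τ) − e^(−k₂τ)).
e^(−k₁τ) = e^(−0.197×3.49) = e^(−0.6875) = 0.5028; e^(−k₂τ) = e^(−1.783) = 0.1681.
C_D = 0.197×0.569/(0.511−0.197) × (0.5028−0.1681) = 0.3570×0.3347 = 0.1195 mol/L.
Y_D = C_D/C_{A0} = 0.1195/0.569 = 0.210.

0.210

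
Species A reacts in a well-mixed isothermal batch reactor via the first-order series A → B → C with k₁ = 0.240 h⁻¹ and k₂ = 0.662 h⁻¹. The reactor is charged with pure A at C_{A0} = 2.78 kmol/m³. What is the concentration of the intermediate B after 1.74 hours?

0.542 kmol/m³

Solving the coupled first-order balances gives C_B(t) = [k₁/(k₂−k₁)]·C_{A0}·(e^(−k₁t) − e^(−k₂t)).
e^(−k₁t) = e^(−0.240×1.74) = e^(−0.4176) = 0.6586; e^(−k₂t) = e^(−1.152) = 0.3160.
C_B = 0.240×2.78/(0.662−0.240) × (0.6586−0.3160) = 1.581×0.3426 = 0.5416 kmol/m³.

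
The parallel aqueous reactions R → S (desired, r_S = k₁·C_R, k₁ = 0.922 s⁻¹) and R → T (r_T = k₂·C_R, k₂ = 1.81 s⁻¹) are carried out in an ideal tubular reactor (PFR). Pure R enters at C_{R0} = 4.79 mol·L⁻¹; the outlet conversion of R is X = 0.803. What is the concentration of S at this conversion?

C_R = C_{R0}(1−X) = 0.9436 mol·L⁻¹.
Both paths are first order in R, so the instantaneous fraction to S is constant: dC_S/d(−C_R) = k₁/(k₁+k₂) = 0.3375.
C_S = 0.3375·(C_{R0}−C_R) = 0.3375×3.846 = 1.30 mol·L⁻¹.

1.30 mol·L⁻¹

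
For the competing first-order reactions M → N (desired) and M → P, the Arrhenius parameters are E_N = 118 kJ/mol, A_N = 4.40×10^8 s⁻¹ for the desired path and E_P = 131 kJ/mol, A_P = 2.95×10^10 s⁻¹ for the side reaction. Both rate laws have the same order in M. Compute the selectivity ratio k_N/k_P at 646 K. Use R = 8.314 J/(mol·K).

With equal orders, S_{N/P} = k_N/k_P = (A_N/A_P)·exp[(E_P−E_N)/(RT)].
(E_P−E_N)/(RT) = (131−118)×10³/(8.314×646) = 13000/5371 = 2.420.
k_N/k_P = (4.40×10^8/2.95×10^10)·exp(2.420) = 0.01492 × 11.25 = 0.168.
Since E_N < E_P, lowering the temperature improves selectivity toward N.

0.168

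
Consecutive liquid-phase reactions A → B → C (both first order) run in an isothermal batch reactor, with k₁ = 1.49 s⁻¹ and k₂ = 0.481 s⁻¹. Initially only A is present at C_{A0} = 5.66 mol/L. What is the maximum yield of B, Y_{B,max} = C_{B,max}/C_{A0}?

For a first-order series the maximum intermediate yield is C_{B,max}/C_{A0} = (k₁/k₂)^[k₂/(k₂−k₁)].
= (1.49/0.481)^(0.481/(0.481−1.49)) = (3.098)^(-0.4767) = 0.5833.

0.583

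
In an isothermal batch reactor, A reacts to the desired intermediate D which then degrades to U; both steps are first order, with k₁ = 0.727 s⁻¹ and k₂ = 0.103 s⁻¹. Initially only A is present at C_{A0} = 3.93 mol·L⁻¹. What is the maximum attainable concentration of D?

Evaluating C_D at t_opt = ln(k₂/k₁)/(k₂−k₁) gives C_{D,max}/C_{A0} = (k₁/k₂)^[k₂/(k₂−k₁)].
= (0.727/0.103)^(0.103/(0.103−0.727)) = (7.058)^(-0.1651) = 0.7243.
C_{D,max} = 0.7243×3.93 = 2.85 mol·L⁻¹.

2.85 mol·L⁻¹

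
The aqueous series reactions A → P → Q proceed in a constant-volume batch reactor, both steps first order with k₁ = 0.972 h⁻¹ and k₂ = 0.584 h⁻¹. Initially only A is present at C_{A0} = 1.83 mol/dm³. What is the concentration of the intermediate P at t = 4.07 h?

The intermediate concentration in a first-order A→B→C sequence is C_P = k₁C_{A0}(e^(−k₁t) − e^(−k₂t))/(k₂−k₁).
e^(−k₁t) = e^(−0.972×4.07) = e^(−3.956) = 0.01914; e^(−k₂t) = e^(−2.377) = 0.09284.
C_P = 0.972×1.83/(0.584−0.972) × (0.01914−0.09284) = (-4.584)×(-0.07370) = 0.3379 mol/dm³.

0.338 mol/dm³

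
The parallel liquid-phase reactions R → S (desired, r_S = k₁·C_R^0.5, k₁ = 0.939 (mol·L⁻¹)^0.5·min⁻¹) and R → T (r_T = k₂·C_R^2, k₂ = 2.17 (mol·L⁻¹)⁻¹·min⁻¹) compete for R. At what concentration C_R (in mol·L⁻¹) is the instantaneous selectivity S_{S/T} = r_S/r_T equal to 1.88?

S_{S/T} = (k₁/k₂)·C_R^-1.5 ⇒ C_R = (S·k₂/k₁)^(1/(-1.5)).
= (1.88×2.17/0.939)^(-0.6667) = (4.345)^(-0.6667) = 0.376 mol·L⁻¹.

0.376 mol·L⁻¹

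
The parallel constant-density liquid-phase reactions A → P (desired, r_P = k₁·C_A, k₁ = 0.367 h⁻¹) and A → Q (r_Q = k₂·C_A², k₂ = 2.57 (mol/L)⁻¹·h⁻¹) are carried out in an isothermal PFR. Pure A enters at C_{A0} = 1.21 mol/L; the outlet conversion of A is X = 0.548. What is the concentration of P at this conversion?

0.0962 mol/L

C_A = C_{A0}(1−X) = 0.5469 mol/L.
Along a PFR/batch, dC_P/dC_A = −r_P/(r_P+r_Q) = −k₁/(k₁+k₂·C_A).
Integrating from C_{A0} to C_A: C_P = (0.367/2.57)·ln[(0.367+2.57·1.21)/(0.367+2.57·0.547)] = 0.1428·ln(3.477/1.773) = 0.09620 mol/L.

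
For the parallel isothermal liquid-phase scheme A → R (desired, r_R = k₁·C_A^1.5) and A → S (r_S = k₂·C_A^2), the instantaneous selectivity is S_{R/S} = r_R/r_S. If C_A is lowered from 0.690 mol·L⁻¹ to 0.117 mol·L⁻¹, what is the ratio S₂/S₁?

2.43

S_{R/S} = (k₁/k₂)·C_A^-0.5, so S₂/S₁ = (C_{A,2}/C_{A,1})^-0.5.
= (0.117/0.690)^(-0.5) = (0.1696)^(-0.5) = 2.43.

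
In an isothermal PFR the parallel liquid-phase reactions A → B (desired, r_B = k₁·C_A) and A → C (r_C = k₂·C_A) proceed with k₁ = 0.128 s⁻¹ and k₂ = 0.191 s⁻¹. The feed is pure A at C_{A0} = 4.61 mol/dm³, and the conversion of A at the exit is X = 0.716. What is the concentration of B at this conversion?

1.32 mol/dm³

C_A = C_{A0}(1−X) = 1.309 mol/dm³.
Both paths are first order in A, so the instantaneous fraction to B is constant: dC_B/d(−C_A) = k₁/(k₁+k₂) = 0.4013.
C_B = 0.4013·(C_{A0}−C_A) = 0.4013×3.301 = 1.32 mol/dm³.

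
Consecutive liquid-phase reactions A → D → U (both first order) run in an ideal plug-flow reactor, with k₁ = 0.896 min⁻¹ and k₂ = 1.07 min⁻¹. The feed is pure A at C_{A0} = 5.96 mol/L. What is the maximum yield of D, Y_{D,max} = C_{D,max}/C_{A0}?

For a first-order series the maximum intermediate yield is C_{D,max}/C_{A0} = (k₁/k₂)^[k₂/(k₂−k₁)].
= (0.896/1.07)^(1.07/(1.07−0.896)) = (0.8374)^(6.149) = 0.3358.

0.336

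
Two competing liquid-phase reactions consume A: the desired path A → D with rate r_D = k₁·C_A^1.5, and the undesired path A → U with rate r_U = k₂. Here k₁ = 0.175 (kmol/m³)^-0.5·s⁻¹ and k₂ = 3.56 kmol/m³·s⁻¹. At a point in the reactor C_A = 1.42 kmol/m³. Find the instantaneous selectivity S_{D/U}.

S_{D/U} = r_D/r_U = (k₁·C_A^1.5)/(k₂) = (k₁/k₂)·C_A^1.5.
= (0.175×1.420^1.5) / (3.56) = 0.2961/3.560 = 0.0832.

0.0832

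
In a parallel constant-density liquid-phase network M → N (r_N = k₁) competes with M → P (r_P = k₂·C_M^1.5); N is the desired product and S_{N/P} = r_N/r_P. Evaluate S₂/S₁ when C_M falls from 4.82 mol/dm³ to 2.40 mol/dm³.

2.85

S_{N/P} = (k₁/k₂)·C_M^-1.5, so S₂/S₁ = (C_{M,2}/C_{M,1})^-1.5.
= (2.40/4.82)^(-1.5) = (0.4979)^(-1.5) = 2.85.
Selectivity toward N rises as C_M falls — low-concentration operation is favoured.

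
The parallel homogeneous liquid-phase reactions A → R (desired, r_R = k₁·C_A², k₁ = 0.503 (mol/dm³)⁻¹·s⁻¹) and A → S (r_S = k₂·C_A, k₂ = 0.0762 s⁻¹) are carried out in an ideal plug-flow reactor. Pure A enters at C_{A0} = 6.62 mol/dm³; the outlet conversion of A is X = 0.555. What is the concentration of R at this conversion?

3.56 mol/dm³

C_A = C_{A0}(1−X) = 2.946 mol/dm³.
Along a PFR/batch, dC_S/dC_A = −r_S/(r_R+r_S) = −k₂/(k₂+k₁·C_A).
Integrating from C_{A0} to C_A: C_S = (0.0762/0.503)·ln[(0.0762+0.503·6.62)/(0.0762+0.503·2.95)] = 0.1515·ln(3.406/1.558) = 0.1185 mol/dm³.
Then C_R = (C_{A0}−C_A) − C_S = 3.674 − 0.1185 = 3.556 mol/dm³.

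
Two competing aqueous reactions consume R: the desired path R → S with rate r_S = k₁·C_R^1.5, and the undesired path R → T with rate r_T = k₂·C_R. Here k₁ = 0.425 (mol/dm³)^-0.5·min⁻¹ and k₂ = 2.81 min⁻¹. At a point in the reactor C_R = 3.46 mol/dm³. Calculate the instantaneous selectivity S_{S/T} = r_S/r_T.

S_{S/T} = r_S/r_T = (k₁·C_R^1.5)/(k₂·C_R) = (k₁/k₂)·C_R^0.5.
= (0.425×3.460^1.5) / (2.81×3.460) = 2.735/9.723 = 0.281.

0.281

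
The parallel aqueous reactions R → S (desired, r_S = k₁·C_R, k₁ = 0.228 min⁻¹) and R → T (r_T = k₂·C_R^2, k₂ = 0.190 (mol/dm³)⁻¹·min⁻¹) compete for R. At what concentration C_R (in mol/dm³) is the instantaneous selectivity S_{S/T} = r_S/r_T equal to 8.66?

S_{S/T} = (k₁/k₂)·C_R⁻¹ ⇒ C_R = (S·k₂/k₁)^(-1).
= (8.66×0.190/0.228)^(-1) = (7.217)^(-1) = 0.139 mol/dm³.

0.139 mol/dm³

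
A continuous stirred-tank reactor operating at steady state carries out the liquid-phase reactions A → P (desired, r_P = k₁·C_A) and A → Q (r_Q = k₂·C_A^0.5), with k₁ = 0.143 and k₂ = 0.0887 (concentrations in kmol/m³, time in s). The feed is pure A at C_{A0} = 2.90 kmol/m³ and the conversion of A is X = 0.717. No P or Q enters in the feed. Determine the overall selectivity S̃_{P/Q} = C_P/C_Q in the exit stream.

Exit C_A = C_{A0}(1−X) = 2.90×0.283 = 0.8207 kmol/m³.
Rates in a CSTR are evaluated at the outlet concentration: r_P = 0.143×0.8207 = 0.1174, r_Q = 0.0887×0.8207^0.5 = 0.08036.
Overall selectivity = C_P/C_Q = r_Pτ/(r_Qτ) = r_P/r_Q = 1.46.

1.46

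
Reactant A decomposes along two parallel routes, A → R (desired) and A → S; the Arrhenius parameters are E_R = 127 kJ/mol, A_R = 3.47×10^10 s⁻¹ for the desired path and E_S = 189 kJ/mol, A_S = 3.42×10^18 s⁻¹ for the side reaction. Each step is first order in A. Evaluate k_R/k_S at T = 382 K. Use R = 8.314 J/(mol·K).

Since both paths have the same order in A, the concentration cancels and S_{R/S} = k_R/k_S = (A_R/A_S)·exp[(E_S−E_R)/(RT)].
(E_S−E_R)/(RT) = (189−127)×10³/(8.314×382) = 62000/3176 = 19.52.
k_R/k_S = (3.47×10^10/3.42×10^18)·exp(19.52) = 1.015×10^-8 × 3.007×10^8 = 3.05.

3.05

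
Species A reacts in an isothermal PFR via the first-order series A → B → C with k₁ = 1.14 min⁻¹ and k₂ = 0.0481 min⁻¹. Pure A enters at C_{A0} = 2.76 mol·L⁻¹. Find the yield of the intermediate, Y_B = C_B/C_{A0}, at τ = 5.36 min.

0.804

Solving the coupled first-order balances gives C_B(τ) = [k₁/(k₂−k₁)]·C_{A0}·(e^(−k₁τ) − e^(−k₂τ)).
e^(−k₁τ) = e^(−1.14×5.36) = e^(−6.110) = 0.002220; e^(−k₂τ) = e^(−0.2578) = 0.7727.
C_B = 1.14×2.76/(0.0481−1.14) × (0.002220−0.7727) = (-2.882)×(-0.7705) = 2.220 mol·L⁻¹.
Y_B = C_B/C_{A0} = 2.220/2.76 = 0.804.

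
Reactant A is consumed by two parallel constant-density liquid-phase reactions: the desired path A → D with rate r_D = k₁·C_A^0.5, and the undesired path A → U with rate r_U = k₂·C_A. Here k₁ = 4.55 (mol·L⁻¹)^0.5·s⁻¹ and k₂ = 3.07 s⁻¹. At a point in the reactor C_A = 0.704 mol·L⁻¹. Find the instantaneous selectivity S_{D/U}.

S_{D/U} = r_D/r_U = (k₁·C_A^0.5)/(k₂·C_A) = (k₁/k₂)·C_A^-0.5.
= (4.55×0.7040^0.5) / (3.07×0.7040) = 3.818/2.161 = 1.77.

1.77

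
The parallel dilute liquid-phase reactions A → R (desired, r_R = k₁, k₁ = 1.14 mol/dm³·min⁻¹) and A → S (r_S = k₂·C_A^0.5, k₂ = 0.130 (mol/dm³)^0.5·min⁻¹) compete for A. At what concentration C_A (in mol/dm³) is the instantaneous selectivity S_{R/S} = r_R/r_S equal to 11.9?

0.543 mol/dm³

S_{R/S} = (k₁/k₂)·C_A^-0.5 ⇒ C_A = (S·k₂/k₁)^(-2).
= (11.9×0.130/1.14)^(-2) = (1.357)^(-2) = 0.543 mol/dm³.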